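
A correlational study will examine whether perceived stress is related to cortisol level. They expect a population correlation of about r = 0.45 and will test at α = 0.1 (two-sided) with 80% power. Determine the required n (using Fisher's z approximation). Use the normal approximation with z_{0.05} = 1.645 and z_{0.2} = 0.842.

Fisher's z: C = ½·ln((1+r)/(1−r)) = ½·ln(2.6364) = 0.4847.
n = ((z_{α/2} + z_β)/C)² + 3.
(1.645 + 0.842) / 0.4847 = 2.487 / 0.4847 = 5.131.
n = 5.131² + 3 = 26.33 + 3 = 29.3.
Round up.

n = 30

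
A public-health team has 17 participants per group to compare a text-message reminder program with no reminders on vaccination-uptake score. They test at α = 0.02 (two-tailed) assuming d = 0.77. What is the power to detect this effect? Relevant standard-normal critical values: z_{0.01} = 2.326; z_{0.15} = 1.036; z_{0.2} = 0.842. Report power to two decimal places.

For two equal groups, power = Φ(d·√(n/2) − z_{α/2}).
d·√(n/2) = 0.77 × √(17/2) = 0.77 × 2.915 = 2.245.
z_β = 2.245 − 2.326 = -0.081.
Power = Φ(-0.081) = 0.468.

power ≈ 0.47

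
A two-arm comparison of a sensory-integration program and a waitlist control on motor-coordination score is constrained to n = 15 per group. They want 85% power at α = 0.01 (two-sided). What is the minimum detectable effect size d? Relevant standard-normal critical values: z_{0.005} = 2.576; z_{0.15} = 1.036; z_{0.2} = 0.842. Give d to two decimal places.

d_min ≈ 1.32

For two independent groups of n = 15 each: d_min = (z_{α/2} + z_β)·√(2/n).
z-sum = 2.576 + 1.036 = 3.612.
d_min = 3.612 × √(2/15) = 3.612 × 0.3651 = 1.319.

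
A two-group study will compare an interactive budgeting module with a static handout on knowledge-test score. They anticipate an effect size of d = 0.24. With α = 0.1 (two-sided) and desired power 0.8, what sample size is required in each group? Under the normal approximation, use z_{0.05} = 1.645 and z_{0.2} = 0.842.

For two independent groups with equal n: n = 2·((z_{α/2} + z_β) / d)².
z_{α/2} + z_β = 1.645 + 0.842 = 2.487.
n = 2 × (2.487 / 0.24)² = 2 × 10.363² = 2 × 107.38 = 214.8.
Round up to the next whole participant.

n = 215 per group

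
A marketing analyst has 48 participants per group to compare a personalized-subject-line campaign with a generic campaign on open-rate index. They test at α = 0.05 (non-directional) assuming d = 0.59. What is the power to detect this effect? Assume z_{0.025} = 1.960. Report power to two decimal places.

power ≈ 0.82

For two equal groups, power = Φ(d·√(n/2) − z_{α/2}).
d·√(n/2) = 0.59 × √(48/2) = 0.59 × 4.899 = 2.890.
z_β = 2.890 − 1.960 = 0.930.
Power = Φ(0.930) = 0.824.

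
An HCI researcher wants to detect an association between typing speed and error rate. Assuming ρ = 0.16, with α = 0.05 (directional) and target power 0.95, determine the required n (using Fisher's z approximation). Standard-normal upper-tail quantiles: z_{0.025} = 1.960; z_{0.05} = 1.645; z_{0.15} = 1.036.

Fisher's z: C = ½·ln((1+r)/(1−r)) = ½·ln(1.3810) = 0.1614.
n = ((z_{α} + z_β)/C)² + 3.
(1.645 + 1.645) / 0.1614 = 3.290 / 0.1614 = 20.384.
n = 20.384² + 3 = 415.51 + 3 = 418.5.
Round up.

n = 419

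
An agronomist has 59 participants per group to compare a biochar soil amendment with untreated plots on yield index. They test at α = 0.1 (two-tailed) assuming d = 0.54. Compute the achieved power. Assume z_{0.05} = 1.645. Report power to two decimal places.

power ≈ 0.90

For two equal groups, power = Φ(d·√(n/2) − z_{α/2}).
d·√(n/2) = 0.54 × √(59/2) = 0.54 × 5.431 = 2.933.
z_β = 2.933 − 1.645 = 1.288.
Power = Φ(1.288) = 0.901.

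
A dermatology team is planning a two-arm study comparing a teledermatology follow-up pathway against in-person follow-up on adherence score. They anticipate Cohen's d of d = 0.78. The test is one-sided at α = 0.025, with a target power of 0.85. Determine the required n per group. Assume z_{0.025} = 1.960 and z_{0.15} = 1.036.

For two independent groups with equal n: n = 2·((z_{α} + z_β) / d)².
z_{α} + z_β = 1.960 + 1.036 = 2.996.
n = 2 × (2.996 / 0.78)² = 2 × 3.841² = 2 × 14.75 = 29.5.
Round up to the next whole participant.

n = 30 per group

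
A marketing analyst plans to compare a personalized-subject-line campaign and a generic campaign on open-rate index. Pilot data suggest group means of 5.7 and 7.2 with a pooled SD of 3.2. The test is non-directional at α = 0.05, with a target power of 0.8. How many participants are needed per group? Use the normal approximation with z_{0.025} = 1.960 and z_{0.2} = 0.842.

Cohen's d = |M₁ − M₂| / SD_pooled = |5.7 − 7.2| / 3.2 = 1.5 / 3.2 = 0.469.
For two independent groups with equal n: n = 2·((z_{α/2} + z_β) / d)².
z_{α/2} + z_β = 1.960 + 0.842 = 2.802.
n = 2 × (2.802 / 0.469)² = 2 × 5.974² = 2 × 35.69 = 71.4.
Round up to the next whole participant.

n = 72 per group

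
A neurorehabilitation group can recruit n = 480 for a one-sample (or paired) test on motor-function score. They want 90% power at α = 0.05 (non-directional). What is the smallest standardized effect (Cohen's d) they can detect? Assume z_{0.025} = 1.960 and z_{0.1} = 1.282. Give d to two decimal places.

d_min ≈ 0.15

For a single sample (or paired design) of n = 480: d_min = (z_{α/2} + z_β)/√n.
z-sum = 1.960 + 1.282 = 3.242.
d_min = 3.242 / √480 = 3.242 / 21.909 = 0.148.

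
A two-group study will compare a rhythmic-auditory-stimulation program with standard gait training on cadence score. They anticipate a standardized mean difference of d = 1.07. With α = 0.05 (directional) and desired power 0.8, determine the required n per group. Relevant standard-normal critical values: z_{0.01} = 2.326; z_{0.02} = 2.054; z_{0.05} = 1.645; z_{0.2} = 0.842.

n = 11 per group

For two independent groups with equal n: n = 2·((z_{α} + z_β) / d)².
z_{α} + z_β = 1.645 + 0.842 = 2.487.
n = 2 × (2.487 / 1.07)² = 2 × 2.324² = 2 × 5.40 = 10.8.
Round up to the next whole participant.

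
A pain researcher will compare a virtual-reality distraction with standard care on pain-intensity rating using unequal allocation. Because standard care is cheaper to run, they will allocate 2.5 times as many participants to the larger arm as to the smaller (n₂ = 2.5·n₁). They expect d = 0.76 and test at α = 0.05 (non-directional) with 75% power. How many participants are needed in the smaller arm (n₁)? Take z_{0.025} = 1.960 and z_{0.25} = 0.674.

With allocation ratio k = n₂/n₁ = 2.5, Var(x̄₁−x̄₂) = σ²(1/n₁ + 1/(k·n₁)) = σ²·(k+1)/(k·n₁).
So n₁ = (1 + 1/k)·((z_{α/2} + z_β)/d)² = 1.400 × (2.634/0.76)².
n₁ = 1.400 × 12.01 = 16.8.
Round up: n₁ = 17, giving n₂ = ⌈2.5 × 17⌉ = ⌈42.5⌉ = 43.

n₁ = 17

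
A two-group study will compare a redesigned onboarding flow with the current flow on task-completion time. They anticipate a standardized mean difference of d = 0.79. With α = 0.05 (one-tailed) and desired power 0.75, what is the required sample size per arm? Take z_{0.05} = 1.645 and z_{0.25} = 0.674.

n = 18 per group

For two independent groups with equal n: n = 2·((z_{α} + z_β) / d)².
z_{α} + z_β = 1.645 + 0.674 = 2.319.
n = 2 × (2.319 / 0.79)² = 2 × 2.935² = 2 × 8.62 = 17.2.
Round up to the next whole participant.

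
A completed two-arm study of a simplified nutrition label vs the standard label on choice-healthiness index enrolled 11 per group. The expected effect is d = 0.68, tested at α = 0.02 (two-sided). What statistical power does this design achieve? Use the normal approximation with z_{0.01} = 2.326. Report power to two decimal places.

For two equal groups, power = Φ(d·√(n/2) − z_{α/2}).
d·√(n/2) = 0.68 × √(11/2) = 0.68 × 2.345 = 1.595.
z_β = 1.595 − 2.326 = -0.731.
Power = Φ(-0.731) = 0.232.

power ≈ 0.23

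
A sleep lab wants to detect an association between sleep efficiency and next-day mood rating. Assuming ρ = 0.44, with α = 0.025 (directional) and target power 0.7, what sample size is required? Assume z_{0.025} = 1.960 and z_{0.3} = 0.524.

n = 31

Fisher's z: C = ½·ln((1+r)/(1−r)) = ½·ln(2.5714) = 0.4722.
n = ((z_{α} + z_β)/C)² + 3.
(1.960 + 0.524) / 0.4722 = 2.484 / 0.4722 = 5.260.
n = 5.260² + 3 = 27.67 + 3 = 30.7.
Round up.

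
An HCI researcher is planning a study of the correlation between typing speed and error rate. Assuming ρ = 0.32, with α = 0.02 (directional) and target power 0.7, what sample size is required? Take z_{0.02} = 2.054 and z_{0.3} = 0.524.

n = 64

Fisher's z: C = ½·ln((1+r)/(1−r)) = ½·ln(1.9412) = 0.3316.
n = ((z_{α} + z_β)/C)² + 3.
(2.054 + 0.524) / 0.3316 = 2.578 / 0.3316 = 7.774.
n = 7.774² + 3 = 60.44 + 3 = 63.4.
Round up.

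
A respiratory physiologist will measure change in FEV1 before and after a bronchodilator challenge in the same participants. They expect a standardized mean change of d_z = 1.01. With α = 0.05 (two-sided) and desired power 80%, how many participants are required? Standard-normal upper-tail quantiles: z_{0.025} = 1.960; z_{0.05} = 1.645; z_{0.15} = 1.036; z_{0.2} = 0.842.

For a paired (one-sample on differences) test: n = ((z_{α/2} + z_β) / d)².
z_{α/2} + z_β = 1.960 + 0.842 = 2.802.
n = (2.802 / 1.01)² = 2.774² = 7.70.
Round up.

n = 8 pairs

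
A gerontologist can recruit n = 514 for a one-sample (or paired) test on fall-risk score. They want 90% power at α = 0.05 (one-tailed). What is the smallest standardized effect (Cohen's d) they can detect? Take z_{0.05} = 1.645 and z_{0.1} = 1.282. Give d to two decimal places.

d_min ≈ 0.13

For a single sample (or paired design) of n = 514: d_min = (z_{α} + z_β)/√n.
z-sum = 1.645 + 1.282 = 2.927.
d_min = 2.927 / √514 = 2.927 / 22.672 = 0.129.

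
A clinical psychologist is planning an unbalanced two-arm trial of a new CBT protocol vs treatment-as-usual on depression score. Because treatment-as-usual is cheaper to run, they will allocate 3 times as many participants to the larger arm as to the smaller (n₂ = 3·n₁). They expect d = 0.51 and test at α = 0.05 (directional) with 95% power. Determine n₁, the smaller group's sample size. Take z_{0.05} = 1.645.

n₁ = 56

With allocation ratio k = n₂/n₁ = 3, Var(x̄₁−x̄₂) = σ²(1/n₁ + 1/(k·n₁)) = σ²·(k+1)/(k·n₁).
So n₁ = (1 + 1/k)·((z_{α} + z_β)/d)² = 1.333 × (3.290/0.51)².
n₁ = 1.333 × 41.62 = 55.5.
Round up: n₁ = 56, giving n₂ = 3 × 56 = 168.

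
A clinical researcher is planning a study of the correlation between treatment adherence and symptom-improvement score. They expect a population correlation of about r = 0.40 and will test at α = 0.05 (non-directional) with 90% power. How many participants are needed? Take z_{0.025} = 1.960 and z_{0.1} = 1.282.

Fisher's z: C = ½·ln((1+r)/(1−r)) = ½·ln(2.3333) = 0.4236.
n = ((z_{α/2} + z_β)/C)² + 3.
(1.960 + 1.282) / 0.4236 = 3.242 / 0.4236 = 7.653.
n = 7.653² + 3 = 58.58 + 3 = 61.6.
Round up.

n = 62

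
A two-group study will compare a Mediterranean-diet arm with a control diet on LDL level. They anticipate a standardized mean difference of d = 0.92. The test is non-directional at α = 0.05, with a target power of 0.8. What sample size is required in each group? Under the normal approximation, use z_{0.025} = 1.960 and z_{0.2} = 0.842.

For two independent groups with equal n: n = 2·((z_{α/2} + z_β) / d)².
z_{α/2} + z_β = 1.960 + 0.842 = 2.802.
n = 2 × (2.802 / 0.92)² = 2 × 3.046² = 2 × 9.28 = 18.6.
Round up to the next whole participant.

n = 19 per group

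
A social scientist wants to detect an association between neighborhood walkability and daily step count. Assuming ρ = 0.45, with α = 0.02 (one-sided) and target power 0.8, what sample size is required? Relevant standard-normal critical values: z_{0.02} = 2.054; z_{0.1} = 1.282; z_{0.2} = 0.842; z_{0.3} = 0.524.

Fisher's z: C = ½·ln((1+r)/(1−r)) = ½·ln(2.6364) = 0.4847.
n = ((z_{α} + z_β)/C)² + 3.
(2.054 + 0.842) / 0.4847 = 2.896 / 0.4847 = 5.975.
n = 5.975² + 3 = 35.70 + 3 = 38.7.
Round up.

n = 39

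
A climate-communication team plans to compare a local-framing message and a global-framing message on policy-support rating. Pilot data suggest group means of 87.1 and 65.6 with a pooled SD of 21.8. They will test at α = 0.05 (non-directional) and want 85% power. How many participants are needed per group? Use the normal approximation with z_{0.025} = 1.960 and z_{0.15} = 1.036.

Cohen's d = |M₁ − M₂| / SD_pooled = |87.1 − 65.6| / 21.8 = 21.5 / 21.8 = 0.986.
For two independent groups with equal n: n = 2·((z_{α/2} + z_β) / d)².
z_{α/2} + z_β = 1.960 + 1.036 = 2.996.
n = 2 × (2.996 / 0.986)² = 2 × 3.039² = 2 × 9.23 = 18.5.
Round up to the next whole participant.

n = 19 per group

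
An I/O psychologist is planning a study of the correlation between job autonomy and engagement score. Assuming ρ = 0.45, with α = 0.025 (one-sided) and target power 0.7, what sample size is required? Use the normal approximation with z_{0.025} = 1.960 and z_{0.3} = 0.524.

Fisher's z: C = ½·ln((1+r)/(1−r)) = ½·ln(2.6364) = 0.4847.
n = ((z_{α} + z_β)/C)² + 3.
(1.960 + 0.524) / 0.4847 = 2.484 / 0.4847 = 5.125.
n = 5.125² + 3 = 26.26 + 3 = 29.3.
Round up.

n = 30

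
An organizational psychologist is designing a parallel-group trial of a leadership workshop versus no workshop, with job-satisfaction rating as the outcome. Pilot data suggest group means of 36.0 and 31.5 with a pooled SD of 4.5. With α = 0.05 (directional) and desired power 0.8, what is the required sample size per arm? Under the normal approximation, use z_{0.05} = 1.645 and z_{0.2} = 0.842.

Cohen's d = |M₁ − M₂| / SD_pooled = |36.0 − 31.5| / 4.5 = 4.5 / 4.5 = 1.000.
For two independent groups with equal n: n = 2·((z_{α} + z_β) / d)².
z_{α} + z_β = 1.645 + 0.842 = 2.487.
n = 2 × (2.487 / 1.000)² = 2 × 2.487² = 2 × 6.19 = 12.4.
Round up to the next whole participant.

n = 13 per group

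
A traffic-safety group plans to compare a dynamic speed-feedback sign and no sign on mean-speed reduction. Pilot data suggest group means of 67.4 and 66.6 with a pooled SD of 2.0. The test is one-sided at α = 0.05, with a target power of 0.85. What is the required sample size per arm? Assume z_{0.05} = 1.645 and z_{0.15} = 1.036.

Cohen's d = |M₁ − M₂| / SD_pooled = |67.4 − 66.6| / 2.0 = 0.8 / 2.0 = 0.400.
For two independent groups with equal n: n = 2·((z_{α} + z_β) / d)².
z_{α} + z_β = 1.645 + 1.036 = 2.681.
n = 2 × (2.681 / 0.400)² = 2 × 6.702² = 2 × 44.92 = 89.8.
Round up to the next whole participant.

n = 90 per group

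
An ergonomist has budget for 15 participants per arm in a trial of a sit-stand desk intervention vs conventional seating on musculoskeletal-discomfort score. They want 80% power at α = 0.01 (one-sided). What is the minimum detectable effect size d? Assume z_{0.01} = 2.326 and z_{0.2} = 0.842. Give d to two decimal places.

For two independent groups of n = 15 each: d_min = (z_{α} + z_β)·√(2/n).
z-sum = 2.326 + 0.842 = 3.168.
d_min = 3.168 × √(2/15) = 3.168 × 0.3651 = 1.157.

d_min ≈ 1.16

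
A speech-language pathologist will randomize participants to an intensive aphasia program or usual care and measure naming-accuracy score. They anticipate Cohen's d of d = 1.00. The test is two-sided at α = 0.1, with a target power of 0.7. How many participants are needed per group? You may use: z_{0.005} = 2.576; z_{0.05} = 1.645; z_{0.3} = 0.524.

For two independent groups with equal n: n = 2·((z_{α/2} + z_β) / d)².
z_{α/2} + z_β = 1.645 + 0.524 = 2.169.
n = 2 × (2.169 / 1.00)² = 2 × 2.169² = 2 × 4.70 = 9.4.
Round up to the next whole participant.

n = 10 per group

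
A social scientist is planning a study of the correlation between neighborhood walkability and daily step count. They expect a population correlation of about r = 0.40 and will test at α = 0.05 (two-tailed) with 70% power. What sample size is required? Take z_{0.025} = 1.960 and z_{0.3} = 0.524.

Fisher's z: C = ½·ln((1+r)/(1−r)) = ½·ln(2.3333) = 0.4236.
n = ((z_{α/2} + z_β)/C)² + 3.
(1.960 + 0.524) / 0.4236 = 2.484 / 0.4236 = 5.864.
n = 5.864² + 3 = 34.39 + 3 = 37.4.
Round up.

n = 38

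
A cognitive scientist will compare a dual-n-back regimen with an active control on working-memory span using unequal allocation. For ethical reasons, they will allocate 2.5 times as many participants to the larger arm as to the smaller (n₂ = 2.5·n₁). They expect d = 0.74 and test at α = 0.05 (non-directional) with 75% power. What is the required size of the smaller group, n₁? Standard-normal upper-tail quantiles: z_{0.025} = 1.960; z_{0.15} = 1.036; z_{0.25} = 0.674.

n₁ = 18

With allocation ratio k = n₂/n₁ = 2.5, Var(x̄₁−x̄₂) = σ²(1/n₁ + 1/(k·n₁)) = σ²·(k+1)/(k·n₁).
So n₁ = (1 + 1/k)·((z_{α/2} + z_β)/d)² = 1.400 × (2.634/0.74)².
n₁ = 1.400 × 12.67 = 17.7.
Round up: n₁ = 18, giving n₂ = 2.5 × 18 = 45.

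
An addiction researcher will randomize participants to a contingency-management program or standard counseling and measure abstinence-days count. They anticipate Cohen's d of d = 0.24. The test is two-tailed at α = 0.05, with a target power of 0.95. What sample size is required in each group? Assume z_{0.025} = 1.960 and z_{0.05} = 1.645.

n = 452 per group

For two independent groups with equal n: n = 2·((z_{α/2} + z_β) / d)².
z_{α/2} + z_β = 1.960 + 1.645 = 3.605.
n = 2 × (3.605 / 0.24)² = 2 × 15.021² = 2 × 225.63 = 451.3.
Round up to the next whole participant.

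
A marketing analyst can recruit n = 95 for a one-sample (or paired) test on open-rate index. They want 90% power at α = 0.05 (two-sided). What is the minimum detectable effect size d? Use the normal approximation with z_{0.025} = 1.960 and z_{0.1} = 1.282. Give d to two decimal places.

For a single sample (or paired design) of n = 95: d_min = (z_{α/2} + z_β)/√n.
z-sum = 1.960 + 1.282 = 3.242.
d_min = 3.242 / √95 = 3.242 / 9.747 = 0.333.

d_min ≈ 0.33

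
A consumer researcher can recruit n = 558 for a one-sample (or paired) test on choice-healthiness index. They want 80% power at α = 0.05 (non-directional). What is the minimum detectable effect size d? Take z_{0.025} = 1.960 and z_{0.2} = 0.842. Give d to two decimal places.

d_min ≈ 0.12

For a single sample (or paired design) of n = 558: d_min = (z_{α/2} + z_β)/√n.
z-sum = 1.960 + 0.842 = 2.802.
d_min = 2.802 / √558 = 2.802 / 23.622 = 0.119.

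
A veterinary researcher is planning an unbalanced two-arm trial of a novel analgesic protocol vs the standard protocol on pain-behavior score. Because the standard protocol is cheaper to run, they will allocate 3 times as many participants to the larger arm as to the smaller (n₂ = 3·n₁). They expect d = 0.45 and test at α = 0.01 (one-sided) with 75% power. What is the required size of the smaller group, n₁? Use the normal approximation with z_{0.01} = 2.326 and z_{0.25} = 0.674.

With allocation ratio k = n₂/n₁ = 3, Var(x̄₁−x̄₂) = σ²(1/n₁ + 1/(k·n₁)) = σ²·(k+1)/(k·n₁).
So n₁ = (1 + 1/k)·((z_{α} + z_β)/d)² = 1.333 × (3.000/0.45)².
n₁ = 1.333 × 44.44 = 59.3.
Round up: n₁ = 60, giving n₂ = 3 × 60 = 180.

n₁ = 60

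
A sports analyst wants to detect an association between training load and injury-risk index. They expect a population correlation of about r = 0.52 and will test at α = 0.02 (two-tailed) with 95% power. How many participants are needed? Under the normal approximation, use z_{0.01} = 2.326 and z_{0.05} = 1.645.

n = 51

Fisher's z: C = ½·ln((1+r)/(1−r)) = ½·ln(3.1667) = 0.5763.
n = ((z_{α/2} + z_β)/C)² + 3.
(2.326 + 1.645) / 0.5763 = 3.971 / 0.5763 = 6.891.
n = 6.891² + 3 = 47.48 + 3 = 50.5.
Round up.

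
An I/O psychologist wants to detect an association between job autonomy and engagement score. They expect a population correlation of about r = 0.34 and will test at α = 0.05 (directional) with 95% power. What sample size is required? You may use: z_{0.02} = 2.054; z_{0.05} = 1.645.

Fisher's z: C = ½·ln((1+r)/(1−r)) = ½·ln(2.0303) = 0.3541.
n = ((z_{α} + z_β)/C)² + 3.
(1.645 + 1.645) / 0.3541 = 3.290 / 0.3541 = 9.291.
n = 9.291² + 3 = 86.33 + 3 = 89.3.
Round up.

n = 90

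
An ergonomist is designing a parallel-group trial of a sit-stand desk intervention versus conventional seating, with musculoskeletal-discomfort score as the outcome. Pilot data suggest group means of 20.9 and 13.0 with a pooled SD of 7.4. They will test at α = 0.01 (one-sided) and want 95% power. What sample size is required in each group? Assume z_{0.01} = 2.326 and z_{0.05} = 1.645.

Cohen's d = |M₁ − M₂| / SD_pooled = |20.9 − 13.0| / 7.4 = 7.9 / 7.4 = 1.068.
For two independent groups with equal n: n = 2·((z_{α} + z_β) / d)².
z_{α} + z_β = 2.326 + 1.645 = 3.971.
n = 2 × (3.971 / 1.068)² = 2 × 3.718² = 2 × 13.82 = 27.6.
Round up to the next whole participant.

n = 28 per group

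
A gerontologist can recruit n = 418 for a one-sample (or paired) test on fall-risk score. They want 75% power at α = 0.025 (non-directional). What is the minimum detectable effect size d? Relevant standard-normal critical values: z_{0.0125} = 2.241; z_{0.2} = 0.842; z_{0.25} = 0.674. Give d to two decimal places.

d_min ≈ 0.14

For a single sample (or paired design) of n = 418: d_min = (z_{α/2} + z_β)/√n.
z-sum = 2.241 + 0.674 = 2.915.
d_min = 2.915 / √418 = 2.915 / 20.445 = 0.143.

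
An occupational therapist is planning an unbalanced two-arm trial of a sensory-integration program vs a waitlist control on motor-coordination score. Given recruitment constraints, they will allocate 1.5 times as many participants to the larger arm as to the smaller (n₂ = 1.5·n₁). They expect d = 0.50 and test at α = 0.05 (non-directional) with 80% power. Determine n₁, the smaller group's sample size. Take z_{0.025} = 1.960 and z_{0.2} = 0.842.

n₁ = 53

With allocation ratio k = n₂/n₁ = 1.5, Var(x̄₁−x̄₂) = σ²(1/n₁ + 1/(k·n₁)) = σ²·(k+1)/(k·n₁).
So n₁ = (1 + 1/k)·((z_{α/2} + z_β)/d)² = 1.667 × (2.802/0.50)².
n₁ = 1.667 × 31.40 = 52.3.
Round up: n₁ = 53, giving n₂ = ⌈1.5 × 53⌉ = ⌈79.5⌉ = 80.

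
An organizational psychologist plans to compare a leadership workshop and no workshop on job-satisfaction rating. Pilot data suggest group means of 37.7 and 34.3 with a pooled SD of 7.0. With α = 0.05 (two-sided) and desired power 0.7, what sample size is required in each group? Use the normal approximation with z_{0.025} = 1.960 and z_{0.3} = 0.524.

n = 53 per group

Cohen's d = |M₁ − M₂| / SD_pooled = |37.7 − 34.3| / 7.0 = 3.4 / 7.0 = 0.486.
For two independent groups with equal n: n = 2·((z_{α/2} + z_β) / d)².
z_{α/2} + z_β = 1.960 + 0.524 = 2.484.
n = 2 × (2.484 / 0.486)² = 2 × 5.111² = 2 × 26.12 = 52.2.
Round up to the next whole participant.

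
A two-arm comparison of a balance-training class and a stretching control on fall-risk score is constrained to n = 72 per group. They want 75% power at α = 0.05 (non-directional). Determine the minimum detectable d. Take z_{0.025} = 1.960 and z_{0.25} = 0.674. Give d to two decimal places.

d_min ≈ 0.44

For two independent groups of n = 72 each: d_min = (z_{α/2} + z_β)·√(2/n).
z-sum = 1.960 + 0.674 = 2.634.
d_min = 2.634 × √(2/72) = 2.634 × 0.1667 = 0.439.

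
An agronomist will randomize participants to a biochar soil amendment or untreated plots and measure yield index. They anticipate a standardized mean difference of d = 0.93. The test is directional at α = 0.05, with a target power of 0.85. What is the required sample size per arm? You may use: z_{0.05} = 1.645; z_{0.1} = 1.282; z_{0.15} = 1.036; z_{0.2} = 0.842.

For two independent groups with equal n: n = 2·((z_{α} + z_β) / d)².
z_{α} + z_β = 1.645 + 1.036 = 2.681.
n = 2 × (2.681 / 0.93)² = 2 × 2.883² = 2 × 8.31 = 16.6.
Round up to the next whole participant.

n = 17 per group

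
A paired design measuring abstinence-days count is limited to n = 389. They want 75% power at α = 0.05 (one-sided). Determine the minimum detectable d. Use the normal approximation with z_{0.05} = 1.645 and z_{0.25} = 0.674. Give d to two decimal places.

For a single sample (or paired design) of n = 389: d_min = (z_{α} + z_β)/√n.
z-sum = 1.645 + 0.674 = 2.319.
d_min = 2.319 / √389 = 2.319 / 19.723 = 0.118.

d_min ≈ 0.12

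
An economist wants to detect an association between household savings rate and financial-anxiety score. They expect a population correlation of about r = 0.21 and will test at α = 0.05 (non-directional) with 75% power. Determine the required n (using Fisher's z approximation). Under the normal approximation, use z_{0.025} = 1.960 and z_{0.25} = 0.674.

n = 156

Fisher's z: C = ½·ln((1+r)/(1−r)) = ½·ln(1.5316) = 0.2132.
n = ((z_{α/2} + z_β)/C)² + 3.
(1.960 + 0.674) / 0.2132 = 2.634 / 0.2132 = 12.355.
n = 12.355² + 3 = 152.64 + 3 = 155.6.
Round up.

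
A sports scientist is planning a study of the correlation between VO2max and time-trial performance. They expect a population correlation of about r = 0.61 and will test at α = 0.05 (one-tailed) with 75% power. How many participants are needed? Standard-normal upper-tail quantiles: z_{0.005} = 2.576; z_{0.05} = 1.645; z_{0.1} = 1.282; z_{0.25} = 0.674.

Fisher's z: C = ½·ln((1+r)/(1−r)) = ½·ln(4.1282) = 0.7089.
n = ((z_{α} + z_β)/C)² + 3.
(1.645 + 0.674) / 0.7089 = 2.319 / 0.7089 = 3.271.
n = 3.271² + 3 = 10.70 + 3 = 13.7.
Round up.

n = 14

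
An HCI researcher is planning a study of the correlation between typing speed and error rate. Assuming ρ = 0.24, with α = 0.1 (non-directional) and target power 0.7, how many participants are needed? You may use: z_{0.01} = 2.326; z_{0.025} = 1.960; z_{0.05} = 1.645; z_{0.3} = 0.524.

n = 82

Fisher's z: C = ½·ln((1+r)/(1−r)) = ½·ln(1.6316) = 0.2448.
n = ((z_{α/2} + z_β)/C)² + 3.
(1.645 + 0.524) / 0.2448 = 2.169 / 0.2448 = 8.860.
n = 8.860² + 3 = 78.50 + 3 = 81.5.
Round up.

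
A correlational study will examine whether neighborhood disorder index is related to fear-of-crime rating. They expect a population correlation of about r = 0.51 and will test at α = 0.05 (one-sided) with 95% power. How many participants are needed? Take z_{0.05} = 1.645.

n = 38

Fisher's z: C = ½·ln((1+r)/(1−r)) = ½·ln(3.0816) = 0.5627.
n = ((z_{α} + z_β)/C)² + 3.
(1.645 + 1.645) / 0.5627 = 3.290 / 0.5627 = 5.847.
n = 5.847² + 3 = 34.19 + 3 = 37.2.
Round up.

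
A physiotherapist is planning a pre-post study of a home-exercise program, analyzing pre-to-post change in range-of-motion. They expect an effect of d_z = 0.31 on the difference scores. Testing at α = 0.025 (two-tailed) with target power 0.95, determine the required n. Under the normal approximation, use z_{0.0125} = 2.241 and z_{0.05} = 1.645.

n = 158 pairs

For a paired (one-sample on differences) test: n = ((z_{α/2} + z_β) / d)².
z_{α/2} + z_β = 2.241 + 1.645 = 3.886.
n = (3.886 / 0.31)² = 12.535² = 157.14.
Round up.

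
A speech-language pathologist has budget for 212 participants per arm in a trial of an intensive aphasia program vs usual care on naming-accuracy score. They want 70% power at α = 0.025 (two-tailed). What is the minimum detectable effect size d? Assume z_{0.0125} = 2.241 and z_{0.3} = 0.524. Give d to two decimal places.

For two independent groups of n = 212 each: d_min = (z_{α/2} + z_β)·√(2/n).
z-sum = 2.241 + 0.524 = 2.765.
d_min = 2.765 × √(2/212) = 2.765 × 0.0971 = 0.269.

d_min ≈ 0.27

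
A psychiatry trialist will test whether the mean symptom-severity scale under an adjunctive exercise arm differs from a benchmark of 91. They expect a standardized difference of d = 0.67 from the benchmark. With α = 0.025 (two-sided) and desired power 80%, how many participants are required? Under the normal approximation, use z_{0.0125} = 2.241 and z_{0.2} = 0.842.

n = 22

For a one-sample test: n = ((z_{α/2} + z_β) / d)².
z_{α/2} + z_β = 2.241 + 0.842 = 3.083.
n = (3.083 / 0.67)² = 4.601² = 21.17.
Round up.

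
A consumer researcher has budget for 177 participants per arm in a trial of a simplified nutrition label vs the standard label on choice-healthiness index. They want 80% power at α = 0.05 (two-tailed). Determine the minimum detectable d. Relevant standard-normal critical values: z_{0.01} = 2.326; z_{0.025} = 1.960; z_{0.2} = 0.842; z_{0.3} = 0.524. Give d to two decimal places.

d_min ≈ 0.30

For two independent groups of n = 177 each: d_min = (z_{α/2} + z_β)·√(2/n).
z-sum = 1.960 + 0.842 = 2.802.
d_min = 2.802 × √(2/177) = 2.802 × 0.1063 = 0.298.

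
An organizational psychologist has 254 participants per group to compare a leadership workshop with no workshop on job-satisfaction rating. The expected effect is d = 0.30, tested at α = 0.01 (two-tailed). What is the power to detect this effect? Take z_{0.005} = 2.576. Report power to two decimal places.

For two equal groups, power = Φ(d·√(n/2) − z_{α/2}).
d·√(n/2) = 0.30 × √(254/2) = 0.30 × 11.269 = 3.381.
z_β = 3.381 − 2.576 = 0.805.
Power = Φ(0.805) = 0.790.

power ≈ 0.79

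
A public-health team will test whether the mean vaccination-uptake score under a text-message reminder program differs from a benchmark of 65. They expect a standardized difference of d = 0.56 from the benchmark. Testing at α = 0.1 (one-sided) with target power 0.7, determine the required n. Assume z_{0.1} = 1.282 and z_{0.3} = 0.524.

For a one-sample test: n = ((z_{α} + z_β) / d)².
z_{α} + z_β = 1.282 + 0.524 = 1.806.
n = (1.806 / 0.56)² = 3.225² = 10.40.
Round up.

n = 11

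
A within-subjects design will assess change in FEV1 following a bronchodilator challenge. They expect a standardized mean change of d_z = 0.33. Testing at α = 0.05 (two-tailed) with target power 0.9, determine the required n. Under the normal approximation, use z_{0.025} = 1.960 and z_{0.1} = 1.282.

For a paired (one-sample on differences) test: n = ((z_{α/2} + z_β) / d)².
z_{α/2} + z_β = 1.960 + 1.282 = 3.242.
n = (3.242 / 0.33)² = 9.824² = 96.52.
Round up.

n = 97 pairs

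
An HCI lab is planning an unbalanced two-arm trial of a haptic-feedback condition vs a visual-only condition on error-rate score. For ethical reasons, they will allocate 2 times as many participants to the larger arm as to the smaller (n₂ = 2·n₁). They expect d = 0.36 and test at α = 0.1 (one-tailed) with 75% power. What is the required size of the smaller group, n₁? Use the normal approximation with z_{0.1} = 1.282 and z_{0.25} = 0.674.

n₁ = 45

With allocation ratio k = n₂/n₁ = 2, Var(x̄₁−x̄₂) = σ²(1/n₁ + 1/(k·n₁)) = σ²·(k+1)/(k·n₁).
So n₁ = (1 + 1/k)·((z_{α} + z_β)/d)² = 1.500 × (1.956/0.36)².
n₁ = 1.500 × 29.52 = 44.3.
Round up: n₁ = 45, giving n₂ = 2 × 45 = 90.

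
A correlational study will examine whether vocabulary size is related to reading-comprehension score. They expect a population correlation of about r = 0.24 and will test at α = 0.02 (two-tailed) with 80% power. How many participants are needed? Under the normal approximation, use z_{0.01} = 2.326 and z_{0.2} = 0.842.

Fisher's z: C = ½·ln((1+r)/(1−r)) = ½·ln(1.6316) = 0.2448.
n = ((z_{α/2} + z_β)/C)² + 3.
(2.326 + 0.842) / 0.2448 = 3.168 / 0.2448 = 12.941.
n = 12.941² + 3 = 167.47 + 3 = 170.5.
Round up.

n = 171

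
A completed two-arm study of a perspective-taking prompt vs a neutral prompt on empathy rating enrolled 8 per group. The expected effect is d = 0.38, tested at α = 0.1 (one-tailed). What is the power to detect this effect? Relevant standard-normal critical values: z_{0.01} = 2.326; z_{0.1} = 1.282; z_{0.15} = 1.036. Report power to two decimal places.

power ≈ 0.30

For two equal groups, power = Φ(d·√(n/2) − z_{α}).
d·√(n/2) = 0.38 × √(8/2) = 0.38 × 2.000 = 0.760.
z_β = 0.760 − 1.282 = -0.522.
Power = Φ(-0.522) = 0.301.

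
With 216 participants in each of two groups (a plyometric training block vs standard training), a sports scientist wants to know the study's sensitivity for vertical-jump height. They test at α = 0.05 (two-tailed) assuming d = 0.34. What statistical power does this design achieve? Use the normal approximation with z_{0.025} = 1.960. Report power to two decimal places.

power ≈ 0.94

For two equal groups, power = Φ(d·√(n/2) − z_{α/2}).
d·√(n/2) = 0.34 × √(216/2) = 0.34 × 10.392 = 3.533.
z_β = 3.533 − 1.960 = 1.573.
Power = Φ(1.573) = 0.942.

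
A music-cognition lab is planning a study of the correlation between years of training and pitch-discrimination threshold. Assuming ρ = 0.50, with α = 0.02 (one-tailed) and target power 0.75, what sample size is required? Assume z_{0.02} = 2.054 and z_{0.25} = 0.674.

n = 28

Fisher's z: C = ½·ln((1+r)/(1−r)) = ½·ln(3.0000) = 0.5493.
n = ((z_{α} + z_β)/C)² + 3.
(2.054 + 0.674) / 0.5493 = 2.728 / 0.5493 = 4.966.
n = 4.966² + 3 = 24.66 + 3 = 27.7.
Round up.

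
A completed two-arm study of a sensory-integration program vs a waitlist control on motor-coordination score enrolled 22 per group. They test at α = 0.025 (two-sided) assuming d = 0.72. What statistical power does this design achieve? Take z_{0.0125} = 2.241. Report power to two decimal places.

power ≈ 0.56

For two equal groups, power = Φ(d·√(n/2) − z_{α/2}).
d·√(n/2) = 0.72 × √(22/2) = 0.72 × 3.317 = 2.388.
z_β = 2.388 − 2.241 = 0.147.
Power = Φ(0.147) = 0.558.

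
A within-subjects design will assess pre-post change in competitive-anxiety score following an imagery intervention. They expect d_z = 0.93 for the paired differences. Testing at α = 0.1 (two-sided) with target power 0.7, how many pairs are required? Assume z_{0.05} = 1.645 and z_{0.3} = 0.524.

n = 6 pairs

For a paired (one-sample on differences) test: n = ((z_{α/2} + z_β) / d)².
z_{α/2} + z_β = 1.645 + 0.524 = 2.169.
n = (2.169 / 0.93)² = 2.332² = 5.44.
Round up.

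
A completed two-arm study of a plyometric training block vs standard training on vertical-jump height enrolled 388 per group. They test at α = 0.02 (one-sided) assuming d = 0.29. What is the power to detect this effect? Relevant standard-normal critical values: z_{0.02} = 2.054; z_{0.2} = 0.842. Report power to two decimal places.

power ≈ 0.98

For two equal groups, power = Φ(d·√(n/2) − z_{α}).
d·√(n/2) = 0.29 × √(388/2) = 0.29 × 13.928 = 4.039.
z_β = 4.039 − 2.054 = 1.985.
Power = Φ(1.985) = 0.976.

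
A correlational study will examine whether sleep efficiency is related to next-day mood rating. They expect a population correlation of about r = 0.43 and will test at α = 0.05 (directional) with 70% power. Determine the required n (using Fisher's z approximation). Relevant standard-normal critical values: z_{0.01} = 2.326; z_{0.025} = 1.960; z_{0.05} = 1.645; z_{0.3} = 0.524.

Fisher's z: C = ½·ln((1+r)/(1−r)) = ½·ln(2.5088) = 0.4599.
n = ((z_{α} + z_β)/C)² + 3.
(1.645 + 0.524) / 0.4599 = 2.169 / 0.4599 = 4.716.
n = 4.716² + 3 = 22.24 + 3 = 25.2.
Round up.

n = 26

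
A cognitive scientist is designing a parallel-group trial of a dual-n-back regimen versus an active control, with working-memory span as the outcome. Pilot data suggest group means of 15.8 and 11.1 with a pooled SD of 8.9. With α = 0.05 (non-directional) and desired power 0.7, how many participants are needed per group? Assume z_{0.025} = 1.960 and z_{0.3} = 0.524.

n = 45 per group

Cohen's d = |M₁ − M₂| / SD_pooled = |15.8 − 11.1| / 8.9 = 4.7 / 8.9 = 0.528.
For two independent groups with equal n: n = 2·((z_{α/2} + z_β) / d)².
z_{α/2} + z_β = 1.960 + 0.524 = 2.484.
n = 2 × (2.484 / 0.528)² = 2 × 4.705² = 2 × 22.13 = 44.3.
Round up to the next whole participant.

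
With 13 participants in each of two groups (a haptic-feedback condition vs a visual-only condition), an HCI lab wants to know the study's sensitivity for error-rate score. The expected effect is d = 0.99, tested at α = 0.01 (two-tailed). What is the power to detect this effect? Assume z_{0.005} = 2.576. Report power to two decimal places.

power ≈ 0.48

For two equal groups, power = Φ(d·√(n/2) − z_{α/2}).
d·√(n/2) = 0.99 × √(13/2) = 0.99 × 2.550 = 2.524.
z_β = 2.524 − 2.576 = -0.052.
Power = Φ(-0.052) = 0.479.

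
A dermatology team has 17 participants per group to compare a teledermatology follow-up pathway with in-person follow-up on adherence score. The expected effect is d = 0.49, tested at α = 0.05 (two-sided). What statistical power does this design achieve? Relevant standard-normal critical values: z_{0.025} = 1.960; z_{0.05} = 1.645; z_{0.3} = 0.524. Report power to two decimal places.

power ≈ 0.30

For two equal groups, power = Φ(d·√(n/2) − z_{α/2}).
d·√(n/2) = 0.49 × √(17/2) = 0.49 × 2.915 = 1.429.
z_β = 1.429 − 1.960 = -0.531.
Power = Φ(-0.531) = 0.298.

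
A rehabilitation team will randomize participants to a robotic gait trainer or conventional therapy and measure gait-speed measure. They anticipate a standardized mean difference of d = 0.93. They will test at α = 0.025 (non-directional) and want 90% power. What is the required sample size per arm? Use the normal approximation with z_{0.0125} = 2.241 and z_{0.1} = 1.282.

n = 29 per group

For two independent groups with equal n: n = 2·((z_{α/2} + z_β) / d)².
z_{α/2} + z_β = 2.241 + 1.282 = 3.523.
n = 2 × (3.523 / 0.93)² = 2 × 3.788² = 2 × 14.35 = 28.7.
Round up to the next whole participant.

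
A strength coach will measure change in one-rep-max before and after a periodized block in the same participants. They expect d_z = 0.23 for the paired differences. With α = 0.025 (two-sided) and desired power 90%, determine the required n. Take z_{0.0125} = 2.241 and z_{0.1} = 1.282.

For a paired (one-sample on differences) test: n = ((z_{α/2} + z_β) / d)².
z_{α/2} + z_β = 2.241 + 1.282 = 3.523.
n = (3.523 / 0.23)² = 15.317² = 234.62.
Round up.

n = 235 pairs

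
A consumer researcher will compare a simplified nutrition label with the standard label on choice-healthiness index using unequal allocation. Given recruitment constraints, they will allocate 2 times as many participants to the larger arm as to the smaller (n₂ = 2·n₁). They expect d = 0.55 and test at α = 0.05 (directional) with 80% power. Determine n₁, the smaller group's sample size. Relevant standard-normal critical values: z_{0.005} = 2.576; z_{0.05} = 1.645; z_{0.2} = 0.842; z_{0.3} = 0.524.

n₁ = 31

With allocation ratio k = n₂/n₁ = 2, Var(x̄₁−x̄₂) = σ²(1/n₁ + 1/(k·n₁)) = σ²·(k+1)/(k·n₁).
So n₁ = (1 + 1/k)·((z_{α} + z_β)/d)² = 1.500 × (2.487/0.55)².
n₁ = 1.500 × 20.45 = 30.7.
Round up: n₁ = 31, giving n₂ = 2 × 31 = 62.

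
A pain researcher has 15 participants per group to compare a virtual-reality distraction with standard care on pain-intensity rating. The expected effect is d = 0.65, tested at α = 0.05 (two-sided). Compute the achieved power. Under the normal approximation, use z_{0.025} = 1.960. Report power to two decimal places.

For two equal groups, power = Φ(d·√(n/2) − z_{α/2}).
d·√(n/2) = 0.65 × √(15/2) = 0.65 × 2.739 = 1.780.
z_β = 1.780 − 1.960 = -0.180.
Power = Φ(-0.180) = 0.429.

power ≈ 0.43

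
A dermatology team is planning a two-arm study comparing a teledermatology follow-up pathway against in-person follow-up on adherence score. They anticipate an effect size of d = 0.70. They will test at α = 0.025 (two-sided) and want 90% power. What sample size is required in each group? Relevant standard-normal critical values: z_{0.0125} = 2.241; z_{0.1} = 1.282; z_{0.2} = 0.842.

n = 51 per group

For two independent groups with equal n: n = 2·((z_{α/2} + z_β) / d)².
z_{α/2} + z_β = 2.241 + 1.282 = 3.523.
n = 2 × (3.523 / 0.70)² = 2 × 5.033² = 2 × 25.33 = 50.7.
Round up to the next whole participant.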